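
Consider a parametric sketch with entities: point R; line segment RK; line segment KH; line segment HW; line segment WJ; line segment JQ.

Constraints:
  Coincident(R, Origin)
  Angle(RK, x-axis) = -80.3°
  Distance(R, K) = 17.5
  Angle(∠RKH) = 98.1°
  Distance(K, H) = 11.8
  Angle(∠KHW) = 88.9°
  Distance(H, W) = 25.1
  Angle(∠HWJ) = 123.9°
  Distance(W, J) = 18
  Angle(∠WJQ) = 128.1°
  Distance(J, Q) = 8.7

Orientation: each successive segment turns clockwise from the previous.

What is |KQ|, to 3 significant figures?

34.2

R is at the origin; RK runs at -80.3° with length 17.5, so K = (2.95, -17.2). ∠RKH = 98.1° gives KH at -162° from the x-axis; with |KH| = 11.8, H = (-8.29, -20.9). ∠KHW = 88.9° gives HW at 107° from the x-axis; with |HW| = 25.1, W = (-15.5, 3.18). ∠HWJ = 123.9° gives WJ at 50.6° from the x-axis; with |WJ| = 18.0, J = (-4.07, 17.1). ∠WJQ = 128.1° gives JQ at -1.30° from the x-axis; with |JQ| = 8.7, Q = (4.62, 16.9). Then |KQ| = |Q − K| = 34.2.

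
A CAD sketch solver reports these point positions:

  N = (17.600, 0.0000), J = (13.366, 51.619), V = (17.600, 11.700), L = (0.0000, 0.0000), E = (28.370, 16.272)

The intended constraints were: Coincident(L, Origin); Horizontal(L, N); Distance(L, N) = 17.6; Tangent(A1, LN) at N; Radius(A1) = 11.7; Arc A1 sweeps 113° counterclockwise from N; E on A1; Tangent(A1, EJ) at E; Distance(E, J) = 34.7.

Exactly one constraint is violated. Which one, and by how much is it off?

Distance(E, J) = 34.7 — off by 3.70.

L = (0.00, 0.00) ✓; L.y = 0.00, N.y = 0.00 ✓; |LN| = 17.60 ✓; ∠(VN, NL) = 90.00° ✓; |VN| = 11.70 ✓; bearing(V→E) − bearing(V→N) = 113.0° ✓; |VE| = 11.70 ✓; ∠(VE, EJ) = 90.00° ✓; |EJ| = 38.40 ✗.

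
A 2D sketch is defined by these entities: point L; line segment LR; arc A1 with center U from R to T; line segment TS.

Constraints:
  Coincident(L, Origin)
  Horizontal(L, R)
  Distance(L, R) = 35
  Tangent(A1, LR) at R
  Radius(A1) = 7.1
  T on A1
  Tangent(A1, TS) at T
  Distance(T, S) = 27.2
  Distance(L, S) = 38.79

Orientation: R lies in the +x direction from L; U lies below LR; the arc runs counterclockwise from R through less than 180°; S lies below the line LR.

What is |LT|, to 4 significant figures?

28.62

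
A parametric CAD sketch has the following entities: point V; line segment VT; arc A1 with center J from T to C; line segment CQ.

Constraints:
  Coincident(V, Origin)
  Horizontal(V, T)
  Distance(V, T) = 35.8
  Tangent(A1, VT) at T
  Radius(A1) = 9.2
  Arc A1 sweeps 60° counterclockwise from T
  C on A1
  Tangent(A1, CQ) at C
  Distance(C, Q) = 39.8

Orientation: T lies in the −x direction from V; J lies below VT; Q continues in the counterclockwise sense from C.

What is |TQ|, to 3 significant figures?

48.0

V is at the origin; VT is horizontal with |VT| = 35.8 and T on the −x side, so T = (-35.8, 0.00). A1 meets VT tangentially, so JT is at right angles to VT, so J = T + (0, -9.2) = (-35.8, -9.20). On A1, T sits at bearing 90° from J; a 60° counterclockwise sweep puts C at bearing 150°, so C = J + 9.2·(cos 150°, sin 150°) = (-43.8, -4.60). Tangency of A1 to CQ means the radius JC is perpendicular to CQ, so CQ runs along (−sin 150°, cos 150°); with |CQ| = 39.8, Q = (-63.7, -39.1). Then |TQ| = |Q − T| = 48.0.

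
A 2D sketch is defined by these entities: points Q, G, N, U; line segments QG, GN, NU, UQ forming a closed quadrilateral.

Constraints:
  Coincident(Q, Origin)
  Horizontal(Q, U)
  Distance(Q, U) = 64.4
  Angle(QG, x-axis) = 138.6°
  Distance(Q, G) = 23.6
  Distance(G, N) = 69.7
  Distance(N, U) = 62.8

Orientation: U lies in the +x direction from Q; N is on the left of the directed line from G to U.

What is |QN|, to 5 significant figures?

68.762

Q is at the origin; QU is horizontal with |QU| = 64.4 and U in +x, so U = (64.4, 0). QG runs at 138.6° with |QG| = 23.6, so G = (-17.703, 15.607). N is determined by |GN| = 69.7 and |NU| = 62.8 together: it lies at the intersection of circle(G, 69.7) and circle(U, 62.8). With |GU| = 83.573, the foot of the radical line on GU is 47.256 from G and the perpendicular offset is √(69.7² − 47.256²) = 51.234. Taking the left-of-GU solution: N = (38.290, 57.115).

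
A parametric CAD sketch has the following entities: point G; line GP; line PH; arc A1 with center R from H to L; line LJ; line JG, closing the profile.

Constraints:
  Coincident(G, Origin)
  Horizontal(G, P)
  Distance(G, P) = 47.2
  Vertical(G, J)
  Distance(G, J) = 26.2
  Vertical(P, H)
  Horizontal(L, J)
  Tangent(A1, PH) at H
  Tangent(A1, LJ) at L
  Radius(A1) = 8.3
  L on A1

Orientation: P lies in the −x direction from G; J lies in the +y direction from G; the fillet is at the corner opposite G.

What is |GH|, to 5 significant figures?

50.480

G is at the origin; GP is horizontal with |GP| = 47.2 and P on the −x side, so P = (-47.200, 0.0000). G and J share the same x with |GJ| = 26.2 and J on the +y side, so J = (0.0000, 26.200). The virtual corner opposite G is at (-47.200, 26.200). Tangency of A1 to PH means the radius RH is perpendicular to PH and tangency of A1 to LJ means the radius RL is perpendicular to LJ, with radius 8.3, so the center R sits 8.3 in from both sides at R = (-38.900, 17.900). That places the tangent points at H = (-47.200, 17.900) on PH and L = (-38.900, 26.200) on LJ. Then |GH| = |H − G| = 50.480.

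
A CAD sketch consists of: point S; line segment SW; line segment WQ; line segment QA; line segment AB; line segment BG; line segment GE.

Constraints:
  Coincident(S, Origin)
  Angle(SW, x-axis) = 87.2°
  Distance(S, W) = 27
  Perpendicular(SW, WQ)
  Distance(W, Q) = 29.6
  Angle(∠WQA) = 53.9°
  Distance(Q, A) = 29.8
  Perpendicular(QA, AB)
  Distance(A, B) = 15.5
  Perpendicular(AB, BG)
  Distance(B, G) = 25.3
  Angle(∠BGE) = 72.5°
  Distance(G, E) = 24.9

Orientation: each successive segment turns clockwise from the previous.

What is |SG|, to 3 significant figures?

35.6

QA is perpendicular to AB, so AB runs at 141°; with |AB| = 15.5, B = (0.108, 12.1). AB is perpendicular to BG, so BG runs at 51.1°; with |BG| = 25.3, G = (16.0, 31.8). Then |SG| = |G − S| = 35.6.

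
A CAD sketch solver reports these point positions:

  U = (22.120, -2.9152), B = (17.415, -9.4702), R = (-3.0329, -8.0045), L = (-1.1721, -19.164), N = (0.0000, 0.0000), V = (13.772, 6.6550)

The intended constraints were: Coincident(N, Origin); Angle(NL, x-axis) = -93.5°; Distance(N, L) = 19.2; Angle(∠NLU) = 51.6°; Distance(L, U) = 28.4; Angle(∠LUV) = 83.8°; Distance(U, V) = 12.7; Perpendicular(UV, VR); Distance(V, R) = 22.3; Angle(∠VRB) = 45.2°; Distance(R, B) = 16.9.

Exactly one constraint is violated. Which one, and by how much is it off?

Distance(R, B) = 16.9 — off by 3.60.

N = (0.00, 0.00) ✓; NL at -93.50° ✓; |NL| = 19.20 ✓; ∠NLU = 51.60° ✓; |LU| = 28.40 ✓; ∠LUV = 83.80° ✓; |UV| = 12.70 ✓; ∠(UV, VR) = 90.00° ✓; |VR| = 22.30 ✓; ∠VRB = 45.20° ✓; |RB| = 20.50 ✗.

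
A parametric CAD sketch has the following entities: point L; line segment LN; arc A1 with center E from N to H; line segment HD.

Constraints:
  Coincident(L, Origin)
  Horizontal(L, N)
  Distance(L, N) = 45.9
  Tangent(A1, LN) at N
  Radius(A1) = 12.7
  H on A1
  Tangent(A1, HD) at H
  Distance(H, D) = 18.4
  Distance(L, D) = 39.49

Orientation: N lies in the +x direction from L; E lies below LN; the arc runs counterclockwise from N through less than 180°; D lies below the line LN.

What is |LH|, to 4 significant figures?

34.92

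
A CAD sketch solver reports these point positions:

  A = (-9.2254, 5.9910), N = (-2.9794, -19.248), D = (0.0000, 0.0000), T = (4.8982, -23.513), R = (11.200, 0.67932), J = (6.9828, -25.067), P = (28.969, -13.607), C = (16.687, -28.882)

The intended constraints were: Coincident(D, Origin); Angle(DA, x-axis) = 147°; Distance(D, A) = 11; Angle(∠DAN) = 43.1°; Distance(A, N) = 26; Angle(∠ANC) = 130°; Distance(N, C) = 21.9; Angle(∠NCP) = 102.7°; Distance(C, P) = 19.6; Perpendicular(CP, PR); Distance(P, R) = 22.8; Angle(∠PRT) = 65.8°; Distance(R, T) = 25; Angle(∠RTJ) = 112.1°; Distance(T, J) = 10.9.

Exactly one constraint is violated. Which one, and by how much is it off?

Distance(T, J) = 10.9 — off by 8.30.

D = (0.00, 0.00) ✓; DA at 147.0° ✓; |DA| = 11.00 ✓; ∠DAN = 43.10° ✓; |AN| = 26.00 ✓; ∠ANC = 130.0° ✓; |NC| = 21.90 ✓; ∠NCP = 102.7° ✓; |CP| = 19.60 ✓; ∠(CP, PR) = 90.00° ✓; |PR| = 22.80 ✓; ∠PRT = 65.80° ✓; |RT| = 25.00 ✓; ∠RTJ = 112.1° ✓; |TJ| = 2.600 ✗.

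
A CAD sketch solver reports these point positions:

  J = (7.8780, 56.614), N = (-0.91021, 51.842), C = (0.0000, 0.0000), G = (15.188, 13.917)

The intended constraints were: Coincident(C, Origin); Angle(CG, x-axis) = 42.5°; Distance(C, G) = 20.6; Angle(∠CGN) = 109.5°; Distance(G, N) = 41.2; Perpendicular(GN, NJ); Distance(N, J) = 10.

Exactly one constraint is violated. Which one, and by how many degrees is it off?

Perpendicular(GN, NJ) — off by 5.50°.

C = (0.00, 0.00) ✓; CG at 42.50° ✓; |CG| = 20.60 ✓; ∠CGN = 109.5° ✓; |GN| = 41.20 ✓; ∠(GN, NJ) = 84.50° ✗; |NJ| = 10.00 ✓.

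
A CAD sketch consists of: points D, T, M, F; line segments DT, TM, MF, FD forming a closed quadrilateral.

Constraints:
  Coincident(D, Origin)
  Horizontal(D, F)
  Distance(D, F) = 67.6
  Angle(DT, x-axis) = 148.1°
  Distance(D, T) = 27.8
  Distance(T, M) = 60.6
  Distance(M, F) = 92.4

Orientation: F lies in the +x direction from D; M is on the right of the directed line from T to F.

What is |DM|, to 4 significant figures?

46.86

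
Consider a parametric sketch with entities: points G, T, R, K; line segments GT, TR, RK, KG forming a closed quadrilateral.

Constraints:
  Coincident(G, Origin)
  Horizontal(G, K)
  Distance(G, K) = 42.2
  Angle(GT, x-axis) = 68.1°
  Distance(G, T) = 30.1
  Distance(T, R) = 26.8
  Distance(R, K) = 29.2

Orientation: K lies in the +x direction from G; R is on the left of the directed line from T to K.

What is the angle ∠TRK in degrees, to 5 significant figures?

96.177°

Checks: |TR| = 26.80 ✓; |RK| = 29.20 ✓.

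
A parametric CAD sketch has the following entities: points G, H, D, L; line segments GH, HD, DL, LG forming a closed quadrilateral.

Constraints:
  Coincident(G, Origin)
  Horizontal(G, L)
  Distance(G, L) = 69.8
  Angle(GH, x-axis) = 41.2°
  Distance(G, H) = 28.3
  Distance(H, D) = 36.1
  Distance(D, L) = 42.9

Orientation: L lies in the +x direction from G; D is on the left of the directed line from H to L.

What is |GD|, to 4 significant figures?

64.27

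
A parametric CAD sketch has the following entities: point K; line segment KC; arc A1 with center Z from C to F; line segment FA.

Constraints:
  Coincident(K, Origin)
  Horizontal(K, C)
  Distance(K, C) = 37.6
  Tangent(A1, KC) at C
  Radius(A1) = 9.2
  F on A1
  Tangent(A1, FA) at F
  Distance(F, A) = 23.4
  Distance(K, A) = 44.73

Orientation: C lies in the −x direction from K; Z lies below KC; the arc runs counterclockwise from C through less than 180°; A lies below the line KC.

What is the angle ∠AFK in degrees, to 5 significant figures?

69.490°

K is at the origin; K and C share the same y with |KC| = 37.6 and C on the −x side, so C = (-37.600, 0.0000). Tangency of A1 to KC means the radius ZC is perpendicular to KC, so Z = C + (0, -9.2) = (-37.600, -9.2000). Since ZF ⟂ FA (tangency), |ZA| = √(9.2² + 23.4²) = 25.144 regardless of where F sits on A1. So A lies on both circle(K, 44.73) and circle(Z, 25.144); the below-KC intersection is A = (-30.009, -33.170). F is the foot of the tangent from A: F = (-44.746, -14.994).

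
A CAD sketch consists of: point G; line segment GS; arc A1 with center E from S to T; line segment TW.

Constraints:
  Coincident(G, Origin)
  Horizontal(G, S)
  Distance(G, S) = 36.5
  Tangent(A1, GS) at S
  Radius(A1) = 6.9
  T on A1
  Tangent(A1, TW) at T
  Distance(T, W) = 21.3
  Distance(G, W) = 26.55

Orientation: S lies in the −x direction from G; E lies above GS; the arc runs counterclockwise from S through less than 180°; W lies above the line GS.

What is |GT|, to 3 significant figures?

31.2

Checks: ∠(ES, SG) = 90.00° ✓; |ET| = 6.900 ✓; ∠(ET, TW) = 90.00° ✓; |TW| = 21.30 ✓; |GW| = 26.55 ✓.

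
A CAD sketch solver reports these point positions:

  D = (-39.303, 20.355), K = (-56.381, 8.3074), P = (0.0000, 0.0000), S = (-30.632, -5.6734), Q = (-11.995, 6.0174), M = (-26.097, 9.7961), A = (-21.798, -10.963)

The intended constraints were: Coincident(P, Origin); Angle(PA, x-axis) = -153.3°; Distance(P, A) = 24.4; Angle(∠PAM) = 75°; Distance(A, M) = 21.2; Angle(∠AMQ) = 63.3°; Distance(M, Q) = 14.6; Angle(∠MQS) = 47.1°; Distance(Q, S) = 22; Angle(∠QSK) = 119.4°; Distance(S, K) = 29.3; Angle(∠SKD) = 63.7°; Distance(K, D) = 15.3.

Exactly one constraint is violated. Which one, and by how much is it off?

Distance(K, D) = 15.3 — off by 5.60.

P = (0.00, 0.00) ✓; PA at -153.3° ✓; |PA| = 24.40 ✓; ∠PAM = 75.00° ✓; |AM| = 21.20 ✓; ∠AMQ = 63.30° ✓; |MQ| = 14.60 ✓; ∠MQS = 47.10° ✓; |QS| = 22.00 ✓; ∠QSK = 119.4° ✓; |SK| = 29.30 ✓; ∠SKD = 63.70° ✓; |KD| = 20.90 ✗.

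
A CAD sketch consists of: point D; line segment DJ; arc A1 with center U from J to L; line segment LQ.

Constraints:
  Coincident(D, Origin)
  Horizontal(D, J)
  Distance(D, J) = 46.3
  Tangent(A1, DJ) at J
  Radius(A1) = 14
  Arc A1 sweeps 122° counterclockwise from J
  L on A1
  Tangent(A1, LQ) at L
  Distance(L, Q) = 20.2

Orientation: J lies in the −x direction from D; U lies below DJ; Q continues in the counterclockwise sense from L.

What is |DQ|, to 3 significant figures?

61.1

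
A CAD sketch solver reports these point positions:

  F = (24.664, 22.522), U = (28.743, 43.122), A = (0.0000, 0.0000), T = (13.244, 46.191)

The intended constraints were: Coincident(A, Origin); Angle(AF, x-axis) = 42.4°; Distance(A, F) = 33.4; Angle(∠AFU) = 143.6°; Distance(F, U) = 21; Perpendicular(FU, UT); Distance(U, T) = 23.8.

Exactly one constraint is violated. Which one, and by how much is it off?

Distance(U, T) = 23.8 — off by 8.00.

A = (0.00, 0.00) ✓; AF at 42.40° ✓; |AF| = 33.40 ✓; ∠AFU = 143.6° ✓; |FU| = 21.00 ✓; ∠(FU, UT) = 90.00° ✓; |UT| = 15.80 ✗.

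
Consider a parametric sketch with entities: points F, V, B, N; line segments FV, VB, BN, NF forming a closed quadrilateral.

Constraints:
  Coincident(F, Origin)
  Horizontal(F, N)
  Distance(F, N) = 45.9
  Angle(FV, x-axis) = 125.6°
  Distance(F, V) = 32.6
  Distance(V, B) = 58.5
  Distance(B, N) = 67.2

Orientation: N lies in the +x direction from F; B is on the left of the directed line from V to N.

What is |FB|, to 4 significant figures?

69.13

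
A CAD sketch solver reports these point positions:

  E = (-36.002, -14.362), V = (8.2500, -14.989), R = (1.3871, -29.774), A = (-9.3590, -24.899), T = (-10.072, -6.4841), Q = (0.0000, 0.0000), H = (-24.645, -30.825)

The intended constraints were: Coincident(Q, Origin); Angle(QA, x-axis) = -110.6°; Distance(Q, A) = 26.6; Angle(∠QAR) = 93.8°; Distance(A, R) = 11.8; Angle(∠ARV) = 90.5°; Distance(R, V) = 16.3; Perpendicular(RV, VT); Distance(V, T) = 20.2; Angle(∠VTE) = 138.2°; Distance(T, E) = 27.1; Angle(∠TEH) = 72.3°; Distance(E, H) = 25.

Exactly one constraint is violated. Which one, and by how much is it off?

Distance(E, H) = 25 — off by 5.00.

Q = (0.00, 0.00) ✓; QA at -110.6° ✓; |QA| = 26.60 ✓; ∠QAR = 93.80° ✓; |AR| = 11.80 ✓; ∠ARV = 90.50° ✓; |RV| = 16.30 ✓; ∠(RV, VT) = 90.00° ✓; |VT| = 20.20 ✓; ∠VTE = 138.2° ✓; |TE| = 27.10 ✓; ∠TEH = 72.30° ✓; |EH| = 20.00 ✗.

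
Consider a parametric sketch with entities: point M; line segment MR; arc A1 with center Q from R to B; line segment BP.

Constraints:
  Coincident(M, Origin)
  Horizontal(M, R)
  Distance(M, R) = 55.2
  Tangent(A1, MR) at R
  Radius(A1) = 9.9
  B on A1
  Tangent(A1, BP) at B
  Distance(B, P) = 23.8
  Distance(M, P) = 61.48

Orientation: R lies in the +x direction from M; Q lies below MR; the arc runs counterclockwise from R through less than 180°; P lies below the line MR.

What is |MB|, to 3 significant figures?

47.0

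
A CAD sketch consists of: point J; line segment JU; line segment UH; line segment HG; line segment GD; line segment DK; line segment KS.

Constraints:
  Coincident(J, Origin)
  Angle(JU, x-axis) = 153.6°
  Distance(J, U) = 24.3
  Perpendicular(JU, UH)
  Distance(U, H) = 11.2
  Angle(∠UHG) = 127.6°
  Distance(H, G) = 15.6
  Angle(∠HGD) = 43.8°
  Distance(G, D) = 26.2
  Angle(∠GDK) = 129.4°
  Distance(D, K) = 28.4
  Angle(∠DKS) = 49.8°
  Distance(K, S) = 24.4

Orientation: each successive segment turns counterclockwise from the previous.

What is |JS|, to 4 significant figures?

36.53

J is at the origin; JU runs at 153.6° with length 24.3, so U = (-21.77, 10.80). JU is perpendicular to UH, so UH runs at -116.4°; with |UH| = 11.2, H = (-26.75, 0.7727). ∠UHG = 127.6° gives HG at -64.00° from the x-axis; with |HG| = 15.6, G = (-19.91, -13.25). ∠HGD = 43.8° gives GD at 72.20° from the x-axis; with |GD| = 26.2, D = (-11.90, 11.70). ∠GDK = 129.4° gives DK at 122.8° from the x-axis; with |DK| = 28.4, K = (-27.28, 35.57). ∠DKS = 49.8° gives KS at -107.0° from the x-axis; with |KS| = 24.4, S = (-34.42, 12.24). Then |JS| = |S − J| = 36.53.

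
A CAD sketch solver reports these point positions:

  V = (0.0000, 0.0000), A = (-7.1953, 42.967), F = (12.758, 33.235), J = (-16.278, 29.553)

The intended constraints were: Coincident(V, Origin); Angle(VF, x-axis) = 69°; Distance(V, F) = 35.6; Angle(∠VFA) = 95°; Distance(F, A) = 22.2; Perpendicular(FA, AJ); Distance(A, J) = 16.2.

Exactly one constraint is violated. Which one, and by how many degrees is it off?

Perpendicular(FA, AJ) — off by 8.10°.

V = (0.00, 0.00) ✓; VF at 69.00° ✓; |VF| = 35.60 ✓; ∠VFA = 95.00° ✓; |FA| = 22.20 ✓; ∠(FA, AJ) = 81.90° ✗; |AJ| = 16.20 ✓.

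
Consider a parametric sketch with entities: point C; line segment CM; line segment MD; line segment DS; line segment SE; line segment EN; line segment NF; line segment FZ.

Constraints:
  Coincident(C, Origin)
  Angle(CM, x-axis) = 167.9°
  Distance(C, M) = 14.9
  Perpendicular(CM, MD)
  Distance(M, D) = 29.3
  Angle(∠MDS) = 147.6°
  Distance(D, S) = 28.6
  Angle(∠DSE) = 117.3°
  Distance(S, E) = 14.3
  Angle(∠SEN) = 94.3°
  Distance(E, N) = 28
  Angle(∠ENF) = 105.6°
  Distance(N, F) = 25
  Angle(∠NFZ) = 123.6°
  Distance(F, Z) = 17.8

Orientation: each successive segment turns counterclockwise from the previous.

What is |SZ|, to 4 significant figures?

33.56

C is at the origin; CM runs at 167.9° with length 14.9, so M = (-14.57, 3.123). CM is perpendicular to MD, so MD runs at -102.1°; with |MD| = 29.3, D = (-20.71, -25.53). ∠MDS = 147.6° gives DS at -69.70° from the x-axis; with |DS| = 28.6, S = (-10.79, -52.35). ∠DSE = 117.3° gives SE at -7.000° from the x-axis; with |SE| = 14.3, E = (3.405, -54.09). ∠SEN = 94.3° gives EN at 78.70° from the x-axis; with |EN| = 28.0, N = (8.891, -26.63). ∠ENF = 105.6° gives NF at 153.1° from the x-axis; with |NF| = 25.0, F = (-13.40, -15.32). ∠NFZ = 123.6° gives FZ at -150.5° from the x-axis; with |FZ| = 17.8, Z = (-28.90, -24.09). Then |SZ| = |Z − S| = 33.56.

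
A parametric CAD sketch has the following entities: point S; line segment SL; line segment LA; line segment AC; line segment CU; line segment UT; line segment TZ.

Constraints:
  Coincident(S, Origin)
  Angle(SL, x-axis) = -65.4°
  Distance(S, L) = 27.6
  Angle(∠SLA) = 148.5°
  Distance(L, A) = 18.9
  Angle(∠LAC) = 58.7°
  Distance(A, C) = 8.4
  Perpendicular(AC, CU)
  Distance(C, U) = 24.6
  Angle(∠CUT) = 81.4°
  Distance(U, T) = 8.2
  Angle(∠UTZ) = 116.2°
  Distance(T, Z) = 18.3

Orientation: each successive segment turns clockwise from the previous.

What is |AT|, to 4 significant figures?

23.38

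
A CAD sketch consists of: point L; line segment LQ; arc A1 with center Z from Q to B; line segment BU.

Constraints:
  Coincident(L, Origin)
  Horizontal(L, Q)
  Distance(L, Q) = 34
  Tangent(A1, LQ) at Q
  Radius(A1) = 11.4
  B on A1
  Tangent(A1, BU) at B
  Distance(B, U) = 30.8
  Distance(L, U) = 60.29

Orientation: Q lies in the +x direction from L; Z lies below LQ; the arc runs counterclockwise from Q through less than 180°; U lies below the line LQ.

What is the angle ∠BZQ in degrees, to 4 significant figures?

124.4°

L is at the origin; LQ is horizontal with |LQ| = 34.0 and Q on the +x side, so Q = (34.00, 0.000). Since A1 is tangent to LQ there, ZQ ⟂ LQ, so Z = Q + (0, -11.4) = (34.00, -11.40). Since ZB ⟂ BU (tangency), |ZU| = √(11.4² + 30.8²) = 32.84 regardless of where B sits on A1. So U lies on both circle(L, 60.29) and circle(Z, 32.84); the below-LQ intersection is U = (42.00, -43.25). B is the foot of the tangent from U: B = (24.60, -17.84).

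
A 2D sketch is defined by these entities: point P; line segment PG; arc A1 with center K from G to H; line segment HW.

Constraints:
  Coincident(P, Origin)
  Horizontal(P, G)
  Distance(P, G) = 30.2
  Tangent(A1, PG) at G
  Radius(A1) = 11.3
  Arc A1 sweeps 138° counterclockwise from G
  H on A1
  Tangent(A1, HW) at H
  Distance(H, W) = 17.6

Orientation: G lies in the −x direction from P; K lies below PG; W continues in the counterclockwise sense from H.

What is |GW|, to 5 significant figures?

31.954

On A1, G sits at bearing 90° from K; a 138° counterclockwise sweep puts H at bearing 228°, so H = K + 11.3·(cos 228°, sin 228°) = (-37.761, -19.698). Since A1 is tangent to HW there, KH ⟂ HW, so HW runs along (−sin 228°, cos 228°); with |HW| = 17.6, W = (-24.682, -31.474). Then |GW| = |W − G| = 31.954.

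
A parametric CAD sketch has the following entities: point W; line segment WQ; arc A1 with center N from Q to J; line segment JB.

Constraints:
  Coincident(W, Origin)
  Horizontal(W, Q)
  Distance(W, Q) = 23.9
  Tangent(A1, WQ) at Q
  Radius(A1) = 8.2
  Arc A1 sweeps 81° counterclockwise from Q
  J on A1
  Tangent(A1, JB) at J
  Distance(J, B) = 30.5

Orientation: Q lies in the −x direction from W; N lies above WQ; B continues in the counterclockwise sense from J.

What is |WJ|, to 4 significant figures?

17.25

W is at the origin; WQ is horizontal with |WQ| = 23.9 and Q on the −x side, so Q = (-23.90, 0.000). The tangent condition forces NQ to be normal to WQ, so N = Q + (0, 8.2) = (-23.90, 8.200). On A1, Q sits at bearing -90° from N; an 81° counterclockwise sweep puts J at bearing -9°, so J = N + 8.2·(cos -9°, sin -9°) = (-15.80, 6.917). Then |WJ| = |J − W| = 17.25.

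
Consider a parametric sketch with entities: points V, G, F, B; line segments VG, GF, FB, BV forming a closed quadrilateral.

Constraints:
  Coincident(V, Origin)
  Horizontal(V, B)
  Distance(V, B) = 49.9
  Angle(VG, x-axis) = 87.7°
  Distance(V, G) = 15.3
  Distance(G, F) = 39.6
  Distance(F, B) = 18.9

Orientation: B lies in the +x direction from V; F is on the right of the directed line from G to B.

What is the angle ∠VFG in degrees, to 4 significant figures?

22.27°

V is at the origin; VB is horizontal with |VB| = 49.9 and B in +x, so B = (49.9, 0). VG runs at 87.7° with |VG| = 15.3, so G = (0.6140, 15.29). F is determined by |GF| = 39.6 and |FB| = 18.9 together: it lies at the intersection of circle(G, 39.6) and circle(B, 18.9). With |GB| = 51.60, the foot of the radical line on GB is 37.53 from G and the perpendicular offset is √(39.6² − 37.53²) = 12.62. Taking the right-of-GB solution: F = (32.72, -7.887).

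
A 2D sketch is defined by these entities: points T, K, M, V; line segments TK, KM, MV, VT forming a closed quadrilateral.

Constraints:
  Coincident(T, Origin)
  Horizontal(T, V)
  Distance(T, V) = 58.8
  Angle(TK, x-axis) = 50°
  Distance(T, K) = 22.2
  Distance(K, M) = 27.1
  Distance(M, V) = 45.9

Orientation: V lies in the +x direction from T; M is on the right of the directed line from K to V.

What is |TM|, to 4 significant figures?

17.28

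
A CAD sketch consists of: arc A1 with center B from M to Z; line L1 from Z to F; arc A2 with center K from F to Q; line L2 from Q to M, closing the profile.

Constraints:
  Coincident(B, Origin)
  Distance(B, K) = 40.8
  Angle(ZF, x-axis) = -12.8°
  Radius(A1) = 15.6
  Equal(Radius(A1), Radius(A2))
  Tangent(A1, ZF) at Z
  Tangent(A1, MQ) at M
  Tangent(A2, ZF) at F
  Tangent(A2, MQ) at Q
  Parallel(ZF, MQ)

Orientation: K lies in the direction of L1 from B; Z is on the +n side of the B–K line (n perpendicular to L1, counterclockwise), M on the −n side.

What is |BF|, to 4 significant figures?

43.68

The slot axis is L1's direction at -12.8°, so u = (cos -12.8°, sin -12.8°) = (0.9751, -0.2215) and n = (−sin -12.8°, cos -12.8°) = (0.2215, 0.9751). B is at the origin and K lies 40.8 along u from B, so K = 40.8·u = (39.79, -9.039). Tangency of A1 to both parallel lines with radius 15.6 puts Z and M at B ± 15.6·n: Z = (3.456, 15.21), M = (-3.456, -15.21). Equal radii place F and Q the same way about K: F = K + 15.6·n = (43.24, 6.173), Q = K − 15.6·n = (36.33, -24.25). Then |BF| = |F − B| = 43.68.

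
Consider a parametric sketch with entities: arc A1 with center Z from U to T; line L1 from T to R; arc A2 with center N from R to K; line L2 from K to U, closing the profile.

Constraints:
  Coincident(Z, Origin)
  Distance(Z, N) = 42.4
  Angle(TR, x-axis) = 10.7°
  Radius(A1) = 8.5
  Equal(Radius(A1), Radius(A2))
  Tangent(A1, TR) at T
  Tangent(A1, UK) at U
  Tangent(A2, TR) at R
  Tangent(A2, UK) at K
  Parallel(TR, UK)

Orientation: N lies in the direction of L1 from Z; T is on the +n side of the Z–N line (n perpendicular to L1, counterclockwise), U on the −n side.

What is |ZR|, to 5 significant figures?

43.244

The slot axis is L1's direction at 10.7°, so u = (cos 10.7°, sin 10.7°) = (0.98261, 0.18567) and n = (−sin 10.7°, cos 10.7°) = (-0.18567, 0.98261). Z is at the origin and N lies 42.4 along u from Z, so N = 42.4·u = (41.663, 7.8723). Tangency of A1 to both parallel lines with radius 8.5 puts T and U at Z ± 8.5·n: T = (-1.5782, 8.3522), U = (1.5782, -8.3522). Equal radii place R and K the same way about N: R = N + 8.5·n = (40.085, 16.224), K = N − 8.5·n = (43.241, -0.47994). Then |ZR| = |R − Z| = 43.244.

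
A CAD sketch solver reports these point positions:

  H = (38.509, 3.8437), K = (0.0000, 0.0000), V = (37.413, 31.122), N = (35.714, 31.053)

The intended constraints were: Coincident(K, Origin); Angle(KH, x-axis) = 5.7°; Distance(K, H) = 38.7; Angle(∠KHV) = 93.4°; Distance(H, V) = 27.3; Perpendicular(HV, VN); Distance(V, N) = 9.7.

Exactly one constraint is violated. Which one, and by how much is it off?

Distance(V, N) = 9.7 — off by 8.00.

K = (0.00, 0.00) ✓; KH at 5.700° ✓; |KH| = 38.70 ✓; ∠KHV = 93.40° ✓; |HV| = 27.30 ✓; ∠(HV, VN) = 90.02° ✓; |VN| = 1.700 ✗.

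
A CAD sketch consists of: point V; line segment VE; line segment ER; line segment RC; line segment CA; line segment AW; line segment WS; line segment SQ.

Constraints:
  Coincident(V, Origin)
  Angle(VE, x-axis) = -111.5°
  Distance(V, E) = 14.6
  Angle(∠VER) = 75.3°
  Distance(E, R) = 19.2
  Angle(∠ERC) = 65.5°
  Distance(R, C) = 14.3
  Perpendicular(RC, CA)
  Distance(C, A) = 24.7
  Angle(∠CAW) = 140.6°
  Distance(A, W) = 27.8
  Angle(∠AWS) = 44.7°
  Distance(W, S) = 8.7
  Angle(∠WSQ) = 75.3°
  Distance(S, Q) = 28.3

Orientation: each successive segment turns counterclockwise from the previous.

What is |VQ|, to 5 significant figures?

34.194

V is at the origin; VE runs at -111.5° with length 14.6, so E = (-5.3509, -13.584). ∠VER = 75.3° gives ER at -6.8000° from the x-axis; with |ER| = 19.2, R = (13.714, -15.857). ∠ERC = 65.5° gives RC at 107.70° from the x-axis; with |RC| = 14.3, C = (9.3663, -2.2344). RC is perpendicular to CA, so CA runs at -162.30°; with |CA| = 24.7, A = (-14.164, -9.7440). ∠CAW = 140.6° gives AW at -122.90° from the x-axis; with |AW| = 27.8, W = (-29.265, -33.085). ∠AWS = 44.7° gives WS at 12.400° from the x-axis; with |WS| = 8.7, S = (-20.768, -31.217). ∠WSQ = 75.3° gives SQ at 117.10° from the x-axis; with |SQ| = 28.3, Q = (-33.660, -6.0242). Then |VQ| = |Q − V| = 34.194.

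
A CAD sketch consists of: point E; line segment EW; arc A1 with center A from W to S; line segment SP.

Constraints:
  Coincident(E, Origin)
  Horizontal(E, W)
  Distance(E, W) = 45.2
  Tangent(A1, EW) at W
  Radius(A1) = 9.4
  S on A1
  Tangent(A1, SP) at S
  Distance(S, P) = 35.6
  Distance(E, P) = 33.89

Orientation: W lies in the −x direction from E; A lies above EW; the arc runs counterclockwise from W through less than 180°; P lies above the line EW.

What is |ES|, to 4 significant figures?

38.19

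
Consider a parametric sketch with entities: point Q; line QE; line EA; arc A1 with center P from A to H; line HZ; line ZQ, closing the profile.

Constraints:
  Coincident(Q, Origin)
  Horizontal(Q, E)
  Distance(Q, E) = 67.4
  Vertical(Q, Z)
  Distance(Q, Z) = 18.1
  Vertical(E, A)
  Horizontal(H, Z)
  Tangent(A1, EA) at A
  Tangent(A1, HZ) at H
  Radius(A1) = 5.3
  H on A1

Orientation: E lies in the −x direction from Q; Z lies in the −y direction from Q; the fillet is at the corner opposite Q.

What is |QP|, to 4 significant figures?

63.41

Q is at the origin; Q and E share the same y with |QE| = 67.4 and E on the −x side, so E = (-67.40, 0.000). QZ is vertical with |QZ| = 18.1 and Z on the −y side, so Z = (0.000, -18.10). The virtual corner opposite Q is at (-67.40, -18.10). The tangent condition forces PA to be normal to EA and since A1 is tangent to HZ there, PH ⟂ HZ, with radius 5.3, so the center P sits 5.3 in from both sides at P = (-62.10, -12.80). Then |QP| = |P − Q| = 63.41.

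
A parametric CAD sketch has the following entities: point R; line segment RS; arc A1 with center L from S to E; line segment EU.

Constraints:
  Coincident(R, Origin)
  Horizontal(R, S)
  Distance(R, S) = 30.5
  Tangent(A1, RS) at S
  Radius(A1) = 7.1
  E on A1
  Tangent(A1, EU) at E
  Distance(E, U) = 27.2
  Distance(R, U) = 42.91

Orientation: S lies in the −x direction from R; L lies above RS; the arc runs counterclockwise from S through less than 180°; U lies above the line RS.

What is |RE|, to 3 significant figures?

24.6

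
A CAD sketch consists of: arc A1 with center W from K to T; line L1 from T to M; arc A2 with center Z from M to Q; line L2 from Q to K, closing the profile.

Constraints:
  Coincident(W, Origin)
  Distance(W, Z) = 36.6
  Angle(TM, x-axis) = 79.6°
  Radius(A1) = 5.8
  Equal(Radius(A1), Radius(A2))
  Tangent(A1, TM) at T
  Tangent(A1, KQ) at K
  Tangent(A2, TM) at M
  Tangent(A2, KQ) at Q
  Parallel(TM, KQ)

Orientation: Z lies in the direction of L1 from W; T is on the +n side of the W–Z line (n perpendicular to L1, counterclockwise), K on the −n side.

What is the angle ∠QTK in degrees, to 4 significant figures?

72.41°

The slot axis is L1's direction at 79.6°, so u = (cos 79.6°, sin 79.6°) = (0.1805, 0.9836) and n = (−sin 79.6°, cos 79.6°) = (-0.9836, 0.1805). W is at the origin and Z lies 36.6 along u from W, so Z = 36.6·u = (6.607, 36.00). Tangency of A1 to both parallel lines with radius 5.8 puts T and K at W ± 5.8·n: T = (-5.705, 1.047), K = (5.705, -1.047). Equal radii place M and Q the same way about Z: M = Z + 5.8·n = (0.9023, 37.05), Q = Z − 5.8·n = (12.31, 34.95). Then cos ∠QTK = TQ·TK / (|TQ||TK|), giving 72.41°.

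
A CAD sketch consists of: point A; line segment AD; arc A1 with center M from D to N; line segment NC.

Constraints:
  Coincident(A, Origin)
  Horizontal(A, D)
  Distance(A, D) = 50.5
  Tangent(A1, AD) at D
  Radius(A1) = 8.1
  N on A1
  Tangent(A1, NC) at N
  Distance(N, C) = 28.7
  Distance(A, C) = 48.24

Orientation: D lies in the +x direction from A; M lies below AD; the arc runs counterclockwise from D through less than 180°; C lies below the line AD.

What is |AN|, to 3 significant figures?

43.1

Checks: A = (0.00, 0.00) ✓; |MN| = 8.100 ✓; ∠(MN, NC) = 90.00° ✓; |NC| = 28.70 ✓; |AC| = 48.24 ✓.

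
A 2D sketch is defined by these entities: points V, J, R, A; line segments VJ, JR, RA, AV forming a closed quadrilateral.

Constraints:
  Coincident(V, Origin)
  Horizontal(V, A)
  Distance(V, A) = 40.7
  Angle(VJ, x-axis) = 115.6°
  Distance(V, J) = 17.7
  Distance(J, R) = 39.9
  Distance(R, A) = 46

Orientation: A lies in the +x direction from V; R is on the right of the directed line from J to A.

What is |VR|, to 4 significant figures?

23.03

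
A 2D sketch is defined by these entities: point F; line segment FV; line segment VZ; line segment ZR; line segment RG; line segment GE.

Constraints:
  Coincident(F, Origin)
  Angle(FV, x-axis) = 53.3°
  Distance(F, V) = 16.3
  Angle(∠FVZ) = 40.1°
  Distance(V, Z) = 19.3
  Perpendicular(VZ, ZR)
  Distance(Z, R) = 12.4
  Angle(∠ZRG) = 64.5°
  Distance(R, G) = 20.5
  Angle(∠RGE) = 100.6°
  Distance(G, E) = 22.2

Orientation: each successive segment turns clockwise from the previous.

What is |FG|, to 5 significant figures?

13.571

F is at the origin; FV runs at 53.3° with length 16.3, so V = (9.7413, 13.069). ∠FVZ = 40.1° gives VZ at -86.600° from the x-axis; with |VZ| = 19.3, Z = (10.886, -6.1971). VZ ⟂ ZR, so ZR runs at -176.60°; with |ZR| = 12.4, R = (-1.4923, -6.9325). ∠ZRG = 64.5° gives RG at 67.900° from the x-axis; with |RG| = 20.5, G = (6.2203, 12.061). Then |FG| = |G − F| = 13.571.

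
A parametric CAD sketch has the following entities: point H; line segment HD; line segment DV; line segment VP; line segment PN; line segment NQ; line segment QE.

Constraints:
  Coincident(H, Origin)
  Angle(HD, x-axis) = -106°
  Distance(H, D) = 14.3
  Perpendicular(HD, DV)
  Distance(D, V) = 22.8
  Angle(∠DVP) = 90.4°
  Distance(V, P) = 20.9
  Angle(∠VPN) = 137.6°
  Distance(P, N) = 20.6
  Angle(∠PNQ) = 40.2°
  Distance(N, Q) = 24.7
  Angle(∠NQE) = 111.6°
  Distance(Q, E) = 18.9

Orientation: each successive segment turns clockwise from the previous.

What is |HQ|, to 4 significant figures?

10.32

H is at the origin; HD runs at -106.0° with length 14.3, so D = (-3.942, -13.75). The perpendicularity gives DV at right angles to HD, so DV runs at 164.0°; with |DV| = 22.8, V = (-25.86, -7.462). ∠DVP = 90.4° gives VP at 74.40° from the x-axis; with |VP| = 20.9, P = (-20.24, 12.67). ∠VPN = 137.6° gives PN at 32.00° from the x-axis; with |PN| = 20.6, N = (-2.768, 23.58). ∠PNQ = 40.2° gives NQ at -107.8° from the x-axis; with |NQ| = 24.7, Q = (-10.32, 0.06733). Then |HQ| = |Q − H| = 10.32.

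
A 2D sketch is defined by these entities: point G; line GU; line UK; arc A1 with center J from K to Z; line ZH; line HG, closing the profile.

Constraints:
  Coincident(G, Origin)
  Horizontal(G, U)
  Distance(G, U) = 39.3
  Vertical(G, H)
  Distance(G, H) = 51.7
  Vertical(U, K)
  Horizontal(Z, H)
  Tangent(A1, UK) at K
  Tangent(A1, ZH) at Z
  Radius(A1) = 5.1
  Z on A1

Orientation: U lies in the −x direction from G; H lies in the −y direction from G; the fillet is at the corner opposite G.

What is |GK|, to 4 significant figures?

60.96

The virtual corner opposite G is at (-39.30, -51.70). Tangency of A1 to UK means the radius JK is perpendicular to UK and since A1 is tangent to ZH there, JZ ⟂ ZH, with radius 5.1, so the center J sits 5.1 in from both sides at J = (-34.20, -46.60). That places the tangent points at K = (-39.30, -46.60) on UK and Z = (-34.20, -51.70) on ZH. Then |GK| = |K − G| = 60.96.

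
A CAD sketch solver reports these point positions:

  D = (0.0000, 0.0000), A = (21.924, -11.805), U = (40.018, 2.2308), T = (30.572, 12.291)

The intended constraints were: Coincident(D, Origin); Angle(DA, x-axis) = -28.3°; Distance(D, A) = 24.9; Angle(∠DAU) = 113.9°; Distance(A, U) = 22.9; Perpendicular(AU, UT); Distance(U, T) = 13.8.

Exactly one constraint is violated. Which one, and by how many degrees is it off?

Perpendicular(AU, UT) — off by 5.40°.

D = (0.00, 0.00) ✓; DA at -28.30° ✓; |DA| = 24.90 ✓; ∠DAU = 113.9° ✓; |AU| = 22.90 ✓; ∠(AU, UT) = 95.40° ✗; |UT| = 13.80 ✓.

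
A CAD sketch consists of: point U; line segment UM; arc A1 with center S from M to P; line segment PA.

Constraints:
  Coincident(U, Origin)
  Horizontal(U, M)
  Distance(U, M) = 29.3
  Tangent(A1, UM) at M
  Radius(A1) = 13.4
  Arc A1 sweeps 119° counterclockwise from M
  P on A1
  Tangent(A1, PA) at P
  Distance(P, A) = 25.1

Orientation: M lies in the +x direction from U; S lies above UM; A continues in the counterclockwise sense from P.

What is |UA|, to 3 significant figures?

50.8

U is at the origin; UM is horizontal with |UM| = 29.3 and M on the +x side, so M = (29.3, 0.00). A1 meets UM tangentially, so SM is at right angles to UM, so S = M + (0, 13.4) = (29.3, 13.4). On A1, M sits at bearing -90° from S; a 119° counterclockwise sweep puts P at bearing 29°, so P = S + 13.4·(cos 29°, sin 29°) = (41.0, 19.9). The tangent condition forces SP to be normal to PA, so PA runs along (−sin 29°, cos 29°); with |PA| = 25.1, A = (28.9, 41.8). Then |UA| = |A − U| = 50.8.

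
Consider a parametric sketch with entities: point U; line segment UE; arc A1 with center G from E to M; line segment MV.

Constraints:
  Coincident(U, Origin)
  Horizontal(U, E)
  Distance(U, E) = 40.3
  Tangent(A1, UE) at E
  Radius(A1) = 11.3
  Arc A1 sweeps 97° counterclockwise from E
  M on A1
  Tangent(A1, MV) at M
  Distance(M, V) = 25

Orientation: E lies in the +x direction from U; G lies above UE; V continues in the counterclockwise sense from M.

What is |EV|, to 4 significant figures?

38.37

On A1, E sits at bearing -90° from G; a 97° counterclockwise sweep puts M at bearing 7°, so M = G + 11.3·(cos 7°, sin 7°) = (51.52, 12.68). Tangency of A1 to MV means the radius GM is perpendicular to MV, so MV runs along (−sin 7°, cos 7°); with |MV| = 25.0, V = (48.47, 37.49). Then |EV| = |V − E| = 38.37.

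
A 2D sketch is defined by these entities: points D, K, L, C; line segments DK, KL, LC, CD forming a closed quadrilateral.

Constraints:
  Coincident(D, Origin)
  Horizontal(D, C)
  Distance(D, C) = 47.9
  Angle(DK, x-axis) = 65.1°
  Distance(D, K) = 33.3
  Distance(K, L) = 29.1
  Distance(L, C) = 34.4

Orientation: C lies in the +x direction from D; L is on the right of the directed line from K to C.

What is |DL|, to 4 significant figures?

13.56

Checks: |KL| = 29.10 ✓; |LC| = 34.40 ✓.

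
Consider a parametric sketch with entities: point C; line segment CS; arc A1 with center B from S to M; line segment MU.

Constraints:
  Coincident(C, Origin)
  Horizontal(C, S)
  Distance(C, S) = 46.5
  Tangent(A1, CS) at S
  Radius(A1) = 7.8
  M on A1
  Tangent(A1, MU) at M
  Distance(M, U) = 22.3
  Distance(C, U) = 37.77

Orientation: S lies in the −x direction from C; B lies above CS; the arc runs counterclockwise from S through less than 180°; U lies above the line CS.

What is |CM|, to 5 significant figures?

39.813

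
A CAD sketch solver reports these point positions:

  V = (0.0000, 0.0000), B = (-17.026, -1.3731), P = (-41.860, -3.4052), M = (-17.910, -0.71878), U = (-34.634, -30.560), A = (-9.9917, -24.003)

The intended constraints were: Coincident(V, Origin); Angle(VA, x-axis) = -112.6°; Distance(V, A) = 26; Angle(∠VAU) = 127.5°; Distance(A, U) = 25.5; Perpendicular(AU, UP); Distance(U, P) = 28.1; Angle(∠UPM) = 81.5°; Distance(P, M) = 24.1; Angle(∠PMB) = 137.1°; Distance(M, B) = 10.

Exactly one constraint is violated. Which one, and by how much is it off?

Distance(M, B) = 10 — off by 8.90.

V = (0.00, 0.00) ✓; VA at -112.6° ✓; |VA| = 26.00 ✓; ∠VAU = 127.5° ✓; |AU| = 25.50 ✓; ∠(AU, UP) = 90.00° ✓; |UP| = 28.10 ✓; ∠UPM = 81.50° ✓; |PM| = 24.10 ✓; ∠PMB = 137.1° ✓; |MB| = 1.100 ✗.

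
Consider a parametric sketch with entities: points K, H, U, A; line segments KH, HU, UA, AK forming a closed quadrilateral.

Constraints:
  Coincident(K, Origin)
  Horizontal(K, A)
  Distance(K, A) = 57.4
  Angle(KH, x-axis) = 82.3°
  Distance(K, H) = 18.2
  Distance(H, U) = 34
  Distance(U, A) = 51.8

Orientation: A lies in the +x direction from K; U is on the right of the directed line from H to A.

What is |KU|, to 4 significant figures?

17.44

K is at the origin; KA is horizontal with |KA| = 57.4 and A in +x, so A = (57.4, 0). KH runs at 82.3° with |KH| = 18.2, so H = (2.439, 18.04). U is determined by |HU| = 34.0 and |UA| = 51.8 together: it lies at the intersection of circle(H, 34.0) and circle(A, 51.8). With |HA| = 57.85, the foot of the radical line on HA is 15.72 from H and the perpendicular offset is √(34.0² − 15.72²) = 30.15. Taking the right-of-HA solution: U = (7.977, -15.51).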